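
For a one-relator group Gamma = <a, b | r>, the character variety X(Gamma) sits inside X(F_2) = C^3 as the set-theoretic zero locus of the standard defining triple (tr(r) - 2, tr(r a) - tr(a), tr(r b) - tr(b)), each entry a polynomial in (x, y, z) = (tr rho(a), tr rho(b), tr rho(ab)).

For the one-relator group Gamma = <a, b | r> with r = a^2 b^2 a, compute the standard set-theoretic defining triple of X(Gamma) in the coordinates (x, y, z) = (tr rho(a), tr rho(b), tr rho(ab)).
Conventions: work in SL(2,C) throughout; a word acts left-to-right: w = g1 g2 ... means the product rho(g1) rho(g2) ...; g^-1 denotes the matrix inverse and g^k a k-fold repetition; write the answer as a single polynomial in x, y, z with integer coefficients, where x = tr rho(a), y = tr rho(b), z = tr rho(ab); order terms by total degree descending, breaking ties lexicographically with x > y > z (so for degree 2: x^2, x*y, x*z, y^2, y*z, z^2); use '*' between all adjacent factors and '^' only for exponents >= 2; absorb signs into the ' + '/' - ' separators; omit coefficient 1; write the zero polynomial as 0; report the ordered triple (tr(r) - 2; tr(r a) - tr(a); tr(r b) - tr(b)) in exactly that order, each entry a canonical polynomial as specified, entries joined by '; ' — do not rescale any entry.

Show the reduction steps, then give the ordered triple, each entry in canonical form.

trace(b a^2) = trace(a)*trace(b a) - trace(b) = x*z - y
apply: trace(a^3 b) = trace(a)*trace(b a^2) - trace(b a) = x^2*z - x*y - z
use: trace(a^2) = trace(a)*trace(a) - trace(1) = x^2 - 2
trace(a^3) = trace(a)*trace(a^2) - trace(a) = x^3 - 3*x
use: trace(a^2 b^2 a) = trace(b)*trace(a^3 b) - trace(a^3) = x^2*y*z - x^3 - x*y^2 - y*z + 3*x
trace(a^2 b^2) = trace(b)*trace(a^2 b) - trace(a^2)   [square of b] = x*y*z - x^2 - y^2 + 2
apply: trace(a^2 b^2 a^2) = trace(a)*trace(a^2 b^2 a) - trace(a^2 b^2)   [square of a] = x^3*y*z - x^4 - x^2*y^2 - 2*x*y*z + 4*x^2 + y^2 - 2
apply: trace(a b a b) = trace(a b)*trace(a b) - trace(1)   [split at a repeated a] = z^2 - 2
use: trace(b^2 a b a) = trace(b)*trace(a b a b) - trace(a b a)   [square of b] = y*z^2 - x*z - y
apply: trace(b a b) = trace(b)*trace(a b) - trace(a)   [square of b] = y*z - x
trace(b^2 a b) = trace(b)*trace(b a b) - trace(b a)   [square of b] = y^2*z - x*y - z
use: trace(a^2 b^2 a b) = trace(a)*trace(b^2 a b a) - trace(b^2 a b)   [square of a] = x*y*z^2 - x^2*z - y^2*z + z
assemble the triple (trace(r) - 2; trace(r a) - x; trace(r b) - y)

x^2*y*z - x^3 - x*y^2 - y*z + 3*x - 2; x^3*y*z - x^4 - x^2*y^2 - 2*x*y*z + 4*x^2 + y^2 - x - 2; x*y*z^2 - x^2*z - y^2*z - y + z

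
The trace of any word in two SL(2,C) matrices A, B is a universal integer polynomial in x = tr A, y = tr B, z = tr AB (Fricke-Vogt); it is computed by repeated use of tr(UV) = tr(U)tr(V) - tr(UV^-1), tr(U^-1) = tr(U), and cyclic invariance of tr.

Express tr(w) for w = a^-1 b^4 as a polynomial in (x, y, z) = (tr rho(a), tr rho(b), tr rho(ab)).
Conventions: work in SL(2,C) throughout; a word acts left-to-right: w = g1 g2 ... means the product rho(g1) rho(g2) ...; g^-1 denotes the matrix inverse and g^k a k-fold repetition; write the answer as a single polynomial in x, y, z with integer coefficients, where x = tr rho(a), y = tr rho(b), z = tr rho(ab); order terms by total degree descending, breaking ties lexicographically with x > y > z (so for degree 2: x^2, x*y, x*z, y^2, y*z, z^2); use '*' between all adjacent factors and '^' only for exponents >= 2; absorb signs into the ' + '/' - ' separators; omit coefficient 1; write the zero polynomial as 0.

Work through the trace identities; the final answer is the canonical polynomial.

and tr(b^2) = tr(b)*tr(b) - tr(1) = y^2 - 2
next, tr(b^3) = tr(b)*tr(b^2) - tr(b) = y^3 - 3*y
and tr(b^4) = tr(b)*tr(b^3) - tr(b^2) = y^4 - 4*y^2 + 2
tr(a b^2) = tr(b)*tr(a b) - tr(a) = y*z - x
and tr(b a b^2) = tr(b)*tr(a b^2) - tr(a b) = y^2*z - x*y - z
and tr(b^4 a) = tr(b)*tr(b a b^2) - tr(b a b) = y^3*z - x*y^2 - 2*y*z + x
tr(a^-1 b^4) = tr(b^4)*tr(a) - tr(b^4 a) = x*y^4 - y^3*z - 3*x*y^2 + 2*y*z + x

x*y^4 - y^3*z - 3*x*y^2 + 2*y*z + x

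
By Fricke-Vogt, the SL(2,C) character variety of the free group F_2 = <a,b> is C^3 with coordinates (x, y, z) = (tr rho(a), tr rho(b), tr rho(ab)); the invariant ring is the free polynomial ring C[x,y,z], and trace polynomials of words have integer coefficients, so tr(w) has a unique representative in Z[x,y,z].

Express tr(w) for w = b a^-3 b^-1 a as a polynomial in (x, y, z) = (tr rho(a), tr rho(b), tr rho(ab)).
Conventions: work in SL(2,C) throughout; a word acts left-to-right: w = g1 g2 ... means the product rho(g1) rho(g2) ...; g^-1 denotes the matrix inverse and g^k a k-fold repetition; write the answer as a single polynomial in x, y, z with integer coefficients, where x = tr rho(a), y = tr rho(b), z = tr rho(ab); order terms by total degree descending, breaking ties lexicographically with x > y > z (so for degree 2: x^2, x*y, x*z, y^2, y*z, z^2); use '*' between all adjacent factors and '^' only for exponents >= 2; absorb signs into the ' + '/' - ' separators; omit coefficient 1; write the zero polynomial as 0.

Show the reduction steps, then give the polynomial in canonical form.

-x^3*y*z + x^4 + x^2*y^2 + x^2*z^2 + x*y*z - 4*x^2 - y^2 - z^2 + 2

trace(a^-1 b) = trace(b)*trace(a) - trace(b a)  (eliminate a^-1) = x*y - z
apply: trace(b a^-2) = trace(a^-1 b)*trace(a) - trace(a^-1 b a)  (eliminate a^-1) = x^2*y - x*z - y
apply: trace(b a b) = trace(b)*trace(a b) - trace(a)  (reduce the b square) = y*z - x
trace(b a b a) = trace(a b)*trace(a b) - trace(1)  (split on a) = z^2 - 2
use: trace(a^-1 b a b) = trace(b a b)*trace(a) - trace(b a b a)  (eliminate a^-1) = x*y*z - x^2 - z^2 + 2
apply: trace(b a b a^-2) = trace(a^-1 b a b)*trace(a) - trace(a^-1 b a b a)  (eliminate a^-1) = x^2*y*z - x^3 - x*z^2 - y*z + 3*x
trace(a b a^-3 b) = trace(b a b a^-2)*trace(a) - trace(b a b a^-1)  (eliminate a^-1) = x^3*y*z - x^4 - x^2*z^2 - 2*x*y*z + 4*x^2 + z^2 - 2
trace(b a^-3 b^-1 a) = trace(a b a^-3)*trace(b) - trace(a b a^-3 b)  (eliminate b^-1) = -x^3*y*z + x^4 + x^2*y^2 + x^2*z^2 + x*y*z - 4*x^2 - y^2 - z^2 + 2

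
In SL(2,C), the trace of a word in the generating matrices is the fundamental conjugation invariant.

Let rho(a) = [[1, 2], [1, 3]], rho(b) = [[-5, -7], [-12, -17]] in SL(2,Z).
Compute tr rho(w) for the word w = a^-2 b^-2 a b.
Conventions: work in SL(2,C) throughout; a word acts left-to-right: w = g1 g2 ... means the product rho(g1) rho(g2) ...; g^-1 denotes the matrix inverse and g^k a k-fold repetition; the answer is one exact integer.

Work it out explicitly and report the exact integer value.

-36079

rho(a^-1) = [[3, -2], [-1, 1]]
... * rho(a^-1) = [[3, -2], [-1, 1]]  ->  [[11, -8], [-4, 3]]
... * rho(b^-1) = [[-17, 7], [12, -5]]  ->  [[-283, 117], [104, -43]]
... * rho(b^-1) = [[-17, 7], [12, -5]]  ->  [[6215, -2566], [-2284, 943]]
... * rho(a) = [[1, 2], [1, 3]]  ->  [[3649, 4732], [-1341, -1739]]
... * rho(b) = [[-5, -7], [-12, -17]]  ->  [[-75029, -105987], [27573, 38950]]
tr = -75029 + 38950 = -36079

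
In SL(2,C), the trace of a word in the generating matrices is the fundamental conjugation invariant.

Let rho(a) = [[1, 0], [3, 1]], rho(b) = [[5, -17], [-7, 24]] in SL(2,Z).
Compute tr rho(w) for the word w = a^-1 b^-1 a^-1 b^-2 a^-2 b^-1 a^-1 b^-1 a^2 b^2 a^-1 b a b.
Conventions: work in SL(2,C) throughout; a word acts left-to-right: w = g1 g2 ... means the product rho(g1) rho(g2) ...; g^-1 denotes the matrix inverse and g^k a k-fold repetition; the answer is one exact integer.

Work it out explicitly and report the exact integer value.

rho(a^-1) = [[1, 0], [-3, 1]]
... * rho(b^-1) = [[24, 17], [7, 5]]  ->  [[24, 17], [-65, -46]]
... * rho(a^-1) = [[1, 0], [-3, 1]]  ->  [[-27, 17], [73, -46]]
... * rho(b^-1) = [[24, 17], [7, 5]]  ->  [[-529, -374], [1430, 1011]]
... * rho(b^-1) = [[24, 17], [7, 5]]  ->  [[-15314, -10863], [41397, 29365]]
... * rho(a^-1) = [[1, 0], [-3, 1]]  ->  [[17275, -10863], [-46698, 29365]]
... * rho(a^-1) = [[1, 0], [-3, 1]]  ->  [[49864, -10863], [-134793, 29365]]
... * rho(b^-1) = [[24, 17], [7, 5]]  ->  [[1120695, 793373], [-3029477, -2144656]]
... * rho(a^-1) = [[1, 0], [-3, 1]]  ->  [[-1259424, 793373], [3404491, -2144656]]
... * rho(b^-1) = [[24, 17], [7, 5]]  ->  [[-24672565, -17443343], [66695192, 47153067]]
... * rho(a) = [[1, 0], [3, 1]]  ->  [[-77002594, -17443343], [208154393, 47153067]]
... * rho(a) = [[1, 0], [3, 1]]  ->  [[-129332623, -17443343], [349613594, 47153067]]
... * rho(b) = [[5, -17], [-7, 24]]  ->  [[-524559714, 1780014359], [1417996501, -4811757490]]
... * rho(b) = [[5, -17], [-7, 24]]  ->  [[-15082899083, 51637859754], [40772284935, -139588120277]]
... * rho(a^-1) = [[1, 0], [-3, 1]]  ->  [[-169996478345, 51637859754], [459536645766, -139588120277]]
... * rho(b) = [[5, -17], [-7, 24]]  ->  [[-1211447410003, 4129248765961], [3274800070769, -11162237864670]]
... * rho(a) = [[1, 0], [3, 1]]  ->  [[11176298887880, 4129248765961], [-30211913523241, -11162237864670]]
... * rho(b) = [[5, -17], [-7, 24]]  ->  [[26976753077673, -90895110710896], [-72923902563515, 245708821143017]]
tr = 26976753077673 + 245708821143017 = 272685574220690

272685574220690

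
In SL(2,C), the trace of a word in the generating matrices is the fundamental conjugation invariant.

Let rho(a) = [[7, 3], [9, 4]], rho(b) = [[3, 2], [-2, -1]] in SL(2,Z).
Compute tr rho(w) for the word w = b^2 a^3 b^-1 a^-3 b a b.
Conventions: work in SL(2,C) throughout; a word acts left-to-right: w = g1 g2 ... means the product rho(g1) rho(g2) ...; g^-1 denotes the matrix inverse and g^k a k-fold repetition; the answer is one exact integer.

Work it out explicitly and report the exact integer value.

304119425

rho(b) = [[3, 2], [-2, -1]]
... * rho(b) = [[3, 2], [-2, -1]]  ->  [[5, 4], [-4, -3]]
... * rho(a) = [[7, 3], [9, 4]]  ->  [[71, 31], [-55, -24]]
... * rho(a) = [[7, 3], [9, 4]]  ->  [[776, 337], [-601, -261]]
... * rho(a) = [[7, 3], [9, 4]]  ->  [[8465, 3676], [-6556, -2847]]
... * rho(b^-1) = [[-1, -2], [2, 3]]  ->  [[-1113, -5902], [862, 4571]]
... * rho(a^-1) = [[4, -3], [-9, 7]]  ->  [[48666, -37975], [-37691, 29411]]
... * rho(a^-1) = [[4, -3], [-9, 7]]  ->  [[536439, -411823], [-415463, 318950]]
... * rho(a^-1) = [[4, -3], [-9, 7]]  ->  [[5852163, -4492078], [-4532402, 3479039]]
... * rho(b) = [[3, 2], [-2, -1]]  ->  [[26540645, 16196404], [-20555284, -12543843]]
... * rho(a) = [[7, 3], [9, 4]]  ->  [[331552151, 144407551], [-256781575, -111841224]]
... * rho(b) = [[3, 2], [-2, -1]]  ->  [[705841351, 518696751], [-546662277, -401721926]]
tr = 705841351 + -401721926 = 304119425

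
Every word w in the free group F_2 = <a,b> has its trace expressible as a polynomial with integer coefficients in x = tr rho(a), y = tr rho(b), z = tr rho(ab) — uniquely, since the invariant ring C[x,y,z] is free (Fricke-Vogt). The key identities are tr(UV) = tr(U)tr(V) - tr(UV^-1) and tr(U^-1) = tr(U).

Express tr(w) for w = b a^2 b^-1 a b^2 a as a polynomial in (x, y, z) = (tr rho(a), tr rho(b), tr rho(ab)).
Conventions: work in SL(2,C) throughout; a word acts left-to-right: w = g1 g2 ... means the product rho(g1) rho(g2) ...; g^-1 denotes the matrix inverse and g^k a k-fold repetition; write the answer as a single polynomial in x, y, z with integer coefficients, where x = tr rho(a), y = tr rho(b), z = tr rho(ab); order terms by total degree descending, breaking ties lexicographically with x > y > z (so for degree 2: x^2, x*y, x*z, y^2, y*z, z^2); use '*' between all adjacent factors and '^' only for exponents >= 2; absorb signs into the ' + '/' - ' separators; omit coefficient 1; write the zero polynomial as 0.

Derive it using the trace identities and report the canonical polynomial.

tr(a b a b) = tr(b a) tr(b a) - tr(1)  (split on b) = z^2 - 2
next, tr(a b a) = tr(a) tr(b a) - tr(b)  (reduce the a square) = x*z - y
and tr(b^2 a b a) = tr(b) tr(a b a b) - tr(a b a)  (reduce the b square) = y*z^2 - x*z - y
next, tr(b a b) = tr(b) tr(a b) - tr(a)  (reduce the b square) = y*z - x
tr(b^2 a b) = tr(b) tr(b a b) - tr(b a)  (reduce the b square) = y^2*z - x*y - z
next, tr(a b^2 a b a) = tr(a) tr(b^2 a b a) - tr(b^2 a b)  (reduce the a square) = x*y*z^2 - x^2*z - y^2*z + z
and tr(a b^2 a b a^2) = tr(a) tr(a b^2 a b a) - tr(a b^2 a b)  (reduce the a square) = x^2*y*z^2 - x^3*z - x*y^2*z - y*z^2 + 2*x*z + y
and tr(b a b a b a) = tr(b a) tr(b a b a) - tr(b^-1 a^-1)  (split on b) = z^3 - 3*z
tr(a b a^2 b a b) = tr(a) tr(b a b a b a) - tr(b a b a b)  (reduce the a square) = x*z^3 - y*z^2 - 2*x*z + y
tr(b a^2 b a) = tr(a) tr(b a b a) - tr(b a b)  (reduce the a square) = x*z^2 - y*z - x
tr(a^2) = tr(a) tr(a) - tr(1)  (reduce the a square) = x^2 - 2
next, tr(b a^2 b) = tr(b) tr(a^2 b) - tr(a^2)  (reduce the b square) = x*y*z - x^2 - y^2 + 2
and tr(a b a^2 b a) = tr(a) tr(b a^2 b a) - tr(b a^2 b)  (reduce the a square) = x^2*z^2 - 2*x*y*z + y^2 - 2
and tr(a b^2 a b a^2 b) = tr(b) tr(a b a^2 b a b) - tr(a b a^2 b a)  (reduce the b square) = x*y*z^3 - x^2*z^2 - y^2*z^2 + 2
and tr(b a^2 b^-1 a b^2 a) = tr(a b^2 a b a^2) tr(b) - tr(a b^2 a b a^2 b)  (eliminate b^-1) = x^2*y^2*z^2 - x^3*y*z - x*y^3*z - x*y*z^3 + x^2*z^2 + 2*x*y*z + y^2 - 2

x^2*y^2*z^2 - x^3*y*z - x*y^3*z - x*y*z^3 + x^2*z^2 + 2*x*y*z + y^2 - 2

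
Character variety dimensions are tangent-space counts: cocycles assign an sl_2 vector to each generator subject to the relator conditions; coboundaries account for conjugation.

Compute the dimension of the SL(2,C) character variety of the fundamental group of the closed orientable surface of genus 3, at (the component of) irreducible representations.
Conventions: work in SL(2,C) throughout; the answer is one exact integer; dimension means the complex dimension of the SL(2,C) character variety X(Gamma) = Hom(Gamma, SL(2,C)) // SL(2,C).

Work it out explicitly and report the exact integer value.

Gamma = pi_1(Sigma_3) = < a_1, b_1, ..., a_3, b_3 | prod [a_i, b_i] > has 2g = 6 generators and 1 relator.
Unconstrained cocycle data is one sl_2 vector per generator (18 dimensions), cut by the relator condition d_2(z) = 0.
At an irreducible rho, H^2 = coker(d_2) vanishes (Poincare duality: H^2 is dual to H^0 = invariants = 0), so d_2 is surjective onto sl_2 and dim Z^1 = 18 - 3 = 15.
Coboundaries contribute dim B^1 = 3 (injective at irreducible rho).
Hence dim X = 15 - 3 = 12.

12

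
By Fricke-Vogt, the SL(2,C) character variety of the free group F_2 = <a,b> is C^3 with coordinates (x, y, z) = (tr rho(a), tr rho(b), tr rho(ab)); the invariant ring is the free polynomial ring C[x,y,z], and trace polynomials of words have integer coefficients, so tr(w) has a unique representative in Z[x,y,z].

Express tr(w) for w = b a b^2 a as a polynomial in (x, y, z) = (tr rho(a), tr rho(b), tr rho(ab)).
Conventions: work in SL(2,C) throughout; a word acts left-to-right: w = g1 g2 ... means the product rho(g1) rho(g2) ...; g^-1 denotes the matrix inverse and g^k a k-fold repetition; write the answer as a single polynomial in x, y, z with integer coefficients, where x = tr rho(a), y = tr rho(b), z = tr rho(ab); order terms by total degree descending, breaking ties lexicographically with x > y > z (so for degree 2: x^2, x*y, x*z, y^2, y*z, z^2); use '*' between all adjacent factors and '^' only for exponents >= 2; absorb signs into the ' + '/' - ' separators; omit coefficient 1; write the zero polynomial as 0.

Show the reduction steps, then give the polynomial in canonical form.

y*z^2 - x*z - y

tr(a b a b) = tr(b a) tr(b a) - tr(1)   [split at a repeated b] = z^2 - 2
so tr(a b a) = tr(a) tr(b a) - tr(b)   [square of a] = x*z - y
so tr(b a b^2 a) = tr(b) tr(a b a b) - tr(a b a)   [square of b] = y*z^2 - x*z - y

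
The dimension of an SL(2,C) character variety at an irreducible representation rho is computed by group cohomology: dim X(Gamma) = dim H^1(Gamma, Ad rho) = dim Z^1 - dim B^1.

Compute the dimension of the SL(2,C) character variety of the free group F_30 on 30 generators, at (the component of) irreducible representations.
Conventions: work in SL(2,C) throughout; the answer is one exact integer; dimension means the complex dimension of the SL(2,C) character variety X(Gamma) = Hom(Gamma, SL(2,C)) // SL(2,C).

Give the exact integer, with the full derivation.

87

Gamma = F_30 has 30 generators and no relators.
A cocycle picks one sl_2 vector per generator freely, giving dim Z^1 = 3*30 = 90.
dim B^1 = 3: the coboundary map is injective because an irreducible image has centralizer 0 in sl_2.
dim H^1 = 90 - 3 = 87, which is dim X.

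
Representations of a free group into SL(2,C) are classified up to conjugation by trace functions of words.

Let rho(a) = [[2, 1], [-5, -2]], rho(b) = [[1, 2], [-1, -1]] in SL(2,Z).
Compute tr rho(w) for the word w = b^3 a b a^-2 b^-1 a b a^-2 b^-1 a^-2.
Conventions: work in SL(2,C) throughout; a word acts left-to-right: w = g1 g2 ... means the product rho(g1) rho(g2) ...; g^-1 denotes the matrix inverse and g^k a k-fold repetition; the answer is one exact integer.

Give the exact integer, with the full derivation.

0

rho(b) = [[1, 2], [-1, -1]]
... * rho(b) = [[1, 2], [-1, -1]]  ->  [[-1, 0], [0, -1]]
... * rho(b) = [[1, 2], [-1, -1]]  ->  [[-1, -2], [1, 1]]
... * rho(a) = [[2, 1], [-5, -2]]  ->  [[8, 3], [-3, -1]]
... * rho(b) = [[1, 2], [-1, -1]]  ->  [[5, 13], [-2, -5]]
... * rho(a^-1) = [[-2, -1], [5, 2]]  ->  [[55, 21], [-21, -8]]
... * rho(a^-1) = [[-2, -1], [5, 2]]  ->  [[-5, -13], [2, 5]]
... * rho(b^-1) = [[-1, -2], [1, 1]]  ->  [[-8, -3], [3, 1]]
... * rho(a) = [[2, 1], [-5, -2]]  ->  [[-1, -2], [1, 1]]
... * rho(b) = [[1, 2], [-1, -1]]  ->  [[1, 0], [0, 1]]
... * rho(a^-1) = [[-2, -1], [5, 2]]  ->  [[-2, -1], [5, 2]]
... * rho(a^-1) = [[-2, -1], [5, 2]]  ->  [[-1, 0], [0, -1]]
... * rho(b^-1) = [[-1, -2], [1, 1]]  ->  [[1, 2], [-1, -1]]
... * rho(a^-1) = [[-2, -1], [5, 2]]  ->  [[8, 3], [-3, -1]]
... * rho(a^-1) = [[-2, -1], [5, 2]]  ->  [[-1, -2], [1, 1]]
tr = -1 + 1 = 0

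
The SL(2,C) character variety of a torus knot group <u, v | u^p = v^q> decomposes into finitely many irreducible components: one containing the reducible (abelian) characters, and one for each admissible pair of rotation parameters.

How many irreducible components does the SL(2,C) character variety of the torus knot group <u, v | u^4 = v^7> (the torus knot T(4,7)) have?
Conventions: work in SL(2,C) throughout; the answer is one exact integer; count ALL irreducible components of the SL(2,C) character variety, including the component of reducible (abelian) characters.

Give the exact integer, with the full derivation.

10

In the torus knot group T(4,7), u^4 = v^7 is central, so an irreducible representation sends it to +I or -I (Schur).
This locks tr(u) to 2*cos(pi*alpha/4), alpha in 1..3, and tr(v) to 2*cos(pi*beta/7), beta in 1..6, on each component of irreducible characters.
The two central values (-1)^alpha I and (-1)^beta I must be the same matrix, so alpha and beta share a parity.
Counting: 2 odd alphas x 3 odd betas + 1 even alphas x 3 even betas = 6 + 3 = 9.
components with irreducible characters: 9; plus the single component of reducible (abelian) characters: total 10.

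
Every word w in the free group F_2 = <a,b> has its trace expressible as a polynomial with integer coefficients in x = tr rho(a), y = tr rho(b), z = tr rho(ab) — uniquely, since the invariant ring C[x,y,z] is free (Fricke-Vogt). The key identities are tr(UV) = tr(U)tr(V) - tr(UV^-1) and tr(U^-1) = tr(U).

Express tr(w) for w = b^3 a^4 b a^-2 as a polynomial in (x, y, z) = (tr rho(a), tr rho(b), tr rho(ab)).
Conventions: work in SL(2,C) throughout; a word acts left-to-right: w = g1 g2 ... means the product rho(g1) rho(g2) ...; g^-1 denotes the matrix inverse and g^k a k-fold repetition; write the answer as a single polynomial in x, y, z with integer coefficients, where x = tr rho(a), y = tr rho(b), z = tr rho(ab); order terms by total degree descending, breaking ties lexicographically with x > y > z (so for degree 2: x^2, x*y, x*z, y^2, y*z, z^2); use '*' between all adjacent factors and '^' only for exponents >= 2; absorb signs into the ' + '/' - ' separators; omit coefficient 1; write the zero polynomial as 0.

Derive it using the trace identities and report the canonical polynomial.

apply: tr(a^2 b) = tr(a) * tr(b a) - tr(b)  (reduce the a square) = x*z - y
apply: tr(a^2) = tr(a) * tr(a) - tr(1)  (reduce the a square) = x^2 - 2
use: tr(a^2 b^2) = tr(b) * tr(a^2 b) - tr(a^2)  (reduce the b square) = x*y*z - x^2 - y^2 + 2
tr(a b^3 a) = tr(b) * tr(a^2 b^2) - tr(a^2 b)  (reduce the b square) = x*y^2*z - x^2*y - y^3 - x*z + 3*y
use: tr(b a b) = tr(b) * tr(a b) - tr(a)  (reduce the b square) = y*z - x
tr(a b^3) = tr(b) * tr(b a b) - tr(b a)  (reduce the b square) = y^2*z - x*y - z
tr(b^3 a^3) = tr(a) * tr(a b^3 a) - tr(a b^3)  (reduce the a square) = x^2*y^2*z - x^3*y - x*y^3 - x^2*z - y^2*z + 4*x*y + z
tr(b a^4 b^2) = tr(a) * tr(b^3 a^3) - tr(b^3 a^2)  (reduce the a square) = x^3*y^2*z - x^4*y - x^2*y^3 - x^3*z - 2*x*y^2*z + 5*x^2*y + y^3 + 2*x*z - 3*y
apply: tr(a^3 b) = tr(a) * tr(a b a) - tr(a b)  (reduce the a square) = x^2*z - x*y - z
apply: tr(a^3) = tr(a) * tr(a^2) - tr(a)  (reduce the a square) = x^3 - 3*x
apply: tr(a^2 b^2 a) = tr(b) * tr(a^3 b) - tr(a^3)  (reduce the b square) = x^2*y*z - x^3 - x*y^2 - y*z + 3*x
tr(b a^4 b) = tr(a) * tr(a^2 b^2 a) - tr(a^2 b^2)  (reduce the a square) = x^3*y*z - x^4 - x^2*y^2 - 2*x*y*z + 4*x^2 + y^2 - 2
tr(b^3 a^4 b) = tr(b) * tr(b a^4 b^2) - tr(b a^4 b)  (reduce the b square) = x^3*y^3*z - x^4*y^2 - x^2*y^4 - 2*x^3*y*z - 2*x*y^3*z + x^4 + 6*x^2*y^2 + y^4 + 4*x*y*z - 4*x^2 - 4*y^2 + 2
tr(b a b a) = tr(a b) * tr(a b) - tr(1)  (split on a) = z^2 - 2
apply: tr(a^2 b a b) = tr(a) * tr(b a b a) - tr(b a b)  (reduce the a square) = x*z^2 - y*z - x
apply: tr(a^2 b a b^2) = tr(b) * tr(a^2 b a b) - tr(a^2 b a)  (reduce the b square) = x*y*z^2 - x^2*z - y^2*z + z
tr(a b a b^3 a) = tr(b) * tr(a^2 b a b^2) - tr(a^2 b a b)  (reduce the b square) = x*y^2*z^2 - x^2*y*z - y^3*z - x*z^2 + 2*y*z + x
tr(b a b a b) = tr(b) * tr(a b a b) - tr(a b a)  (reduce the b square) = y*z^2 - x*z - y
use: tr(a b a b^3) = tr(b) * tr(b a b a b) - tr(b a b a)  (reduce the b square) = y^2*z^2 - x*y*z - y^2 - z^2 + 2
apply: tr(a b a b^3 a^2) = tr(a) * tr(a b a b^3 a) - tr(a b a b^3)  (reduce the a square) = x^2*y^2*z^2 - x^3*y*z - x*y^3*z - x^2*z^2 - y^2*z^2 + 3*x*y*z + x^2 + y^2 + z^2 - 2
tr(b^3 a^4 b a) = tr(a) * tr(a b a b^3 a^2) - tr(a b a b^3 a)  (reduce the a square) = x^3*y^2*z^2 - x^4*y*z - x^2*y^3*z - x^3*z^2 - 2*x*y^2*z^2 + 4*x^2*y*z + y^3*z + x^3 + x*y^2 + 2*x*z^2 - 2*y*z - 3*x
tr(a^-1 b^3 a^4 b) = tr(b^3 a^4 b) * tr(a) - tr(b^3 a^4 b a)  (eliminate a^-1) = x^4*y^3*z - x^5*y^2 - x^3*y^4 - x^3*y^2*z^2 - x^4*y*z - x^2*y^3*z + x^5 + 6*x^3*y^2 + x^3*z^2 + x*y^4 + 2*x*y^2*z^2 - y^3*z - 5*x^3 - 5*x*y^2 - 2*x*z^2 + 2*y*z + 5*x
tr(b^3 a^4 b a^-2) = tr(a^-1 b^3 a^4 b) * tr(a) - tr(a^-1 b^3 a^4 b a)  (eliminate a^-1) = x^5*y^3*z - x^6*y^2 - x^4*y^4 - x^4*y^2*z^2 - x^5*y*z - 2*x^3*y^3*z + x^6 + 7*x^4*y^2 + x^4*z^2 + 2*x^2*y^4 + 2*x^2*y^2*z^2 + 2*x^3*y*z + x*y^3*z - 6*x^4 - 11*x^2*y^2 - 2*x^2*z^2 - y^4 - 2*x*y*z + 9*x^2 + 4*y^2 - 2

x^5*y^3*z - x^6*y^2 - x^4*y^4 - x^4*y^2*z^2 - x^5*y*z - 2*x^3*y^3*z + x^6 + 7*x^4*y^2 + x^4*z^2 + 2*x^2*y^4 + 2*x^2*y^2*z^2 + 2*x^3*y*z + x*y^3*z - 6*x^4 - 11*x^2*y^2 - 2*x^2*z^2 - y^4 - 2*x*y*z + 9*x^2 + 4*y^2 - 2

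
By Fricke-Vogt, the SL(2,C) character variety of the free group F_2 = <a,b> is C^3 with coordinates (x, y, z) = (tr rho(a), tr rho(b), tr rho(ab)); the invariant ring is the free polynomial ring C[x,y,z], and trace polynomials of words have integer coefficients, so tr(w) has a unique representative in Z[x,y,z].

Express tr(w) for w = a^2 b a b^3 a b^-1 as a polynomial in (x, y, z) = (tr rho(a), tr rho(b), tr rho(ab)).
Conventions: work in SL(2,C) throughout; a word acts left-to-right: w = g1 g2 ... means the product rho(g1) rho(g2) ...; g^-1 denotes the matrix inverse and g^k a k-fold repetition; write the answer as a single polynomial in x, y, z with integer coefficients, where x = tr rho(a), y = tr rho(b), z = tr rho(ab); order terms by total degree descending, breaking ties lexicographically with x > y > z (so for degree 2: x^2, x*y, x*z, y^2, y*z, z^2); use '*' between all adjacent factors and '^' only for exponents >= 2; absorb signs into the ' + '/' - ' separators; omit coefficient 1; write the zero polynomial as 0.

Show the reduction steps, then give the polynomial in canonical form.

tr(b a b a) = tr(a b)*tr(a b) - tr(1) = z^2 - 2
tr(b a b) = tr(b)*tr(a b) - tr(a) = y*z - x
tr(b a b a^2) = tr(a)*tr(b a b a) - tr(b a b) = x*z^2 - y*z - x
tr(a^3 b a b) = tr(a)*tr(b a b a^2) - tr(b a b a) = x^2*z^2 - x*y*z - x^2 - z^2 + 2
tr(b a^2) = tr(a)*tr(b a) - tr(b) = x*z - y
tr(a b a^2) = tr(a)*tr(b a^2) - tr(b a) = x^2*z - x*y - z
tr(a^3 b a) = tr(a)*tr(a b a^2) - tr(a b a) = x^3*z - x^2*y - 2*x*z + y
tr(a^3 b a b^2) = tr(b)*tr(a^3 b a b) - tr(a^3 b a) = x^2*y*z^2 - x^3*z - x*y^2*z - y*z^2 + 2*x*z + y
tr(a^2 b a b^3 a) = tr(b)*tr(a^3 b a b^2) - tr(a^3 b a b) = x^2*y^2*z^2 - x^3*y*z - x*y^3*z - x^2*z^2 - y^2*z^2 + 3*x*y*z + x^2 + y^2 + z^2 - 2
tr(b a b a b a) = tr(b a b a)*tr(b a) - tr(a b) = z^3 - 3*z
tr(b a b a b) = tr(b)*tr(a b a b) - tr(a b a) = y*z^2 - x*z - y
tr(a b a^2 b a b) = tr(a)*tr(b a b a b a) - tr(b a b a b) = x*z^3 - y*z^2 - 2*x*z + y
tr(a^2) = tr(a)*tr(a) - tr(1) = x^2 - 2
tr(b a^2 b) = tr(b)*tr(a^2 b) - tr(a^2) = x*y*z - x^2 - y^2 + 2
tr(a b a^2 b a) = tr(a)*tr(b a^2 b a) - tr(b a^2 b) = x^2*z^2 - 2*x*y*z + y^2 - 2
tr(b a b a^2 b a b) = tr(b)*tr(a b a^2 b a b) - tr(a b a^2 b a) = x*y*z^3 - x^2*z^2 - y^2*z^2 + 2
tr(a^2 b a b^3 a b) = tr(b)*tr(b a b a^2 b a b) - tr(b a b a^2 b a) = x*y^2*z^3 - x^2*y*z^2 - y^3*z^2 - x*z^3 + y*z^2 + 2*x*z + y
tr(a^2 b a b^3 a b^-1) = tr(a^2 b a b^3 a)*tr(b) - tr(a^2 b a b^3 a b) = x^2*y^3*z^2 - x^3*y^2*z - x*y^4*z - x*y^2*z^3 + 3*x*y^2*z + x*z^3 + x^2*y + y^3 - 2*x*z - 3*y

x^2*y^3*z^2 - x^3*y^2*z - x*y^4*z - x*y^2*z^3 + 3*x*y^2*z + x*z^3 + x^2*y + y^3 - 2*x*z - 3*y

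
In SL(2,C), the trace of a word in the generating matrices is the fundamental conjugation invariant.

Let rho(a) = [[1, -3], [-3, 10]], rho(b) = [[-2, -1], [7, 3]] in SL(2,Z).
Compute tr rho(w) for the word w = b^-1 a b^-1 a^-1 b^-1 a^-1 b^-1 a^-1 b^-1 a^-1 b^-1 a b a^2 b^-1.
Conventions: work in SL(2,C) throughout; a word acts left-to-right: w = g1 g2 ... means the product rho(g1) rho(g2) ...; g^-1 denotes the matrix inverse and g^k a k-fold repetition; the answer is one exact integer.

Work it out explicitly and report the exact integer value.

115376402

rho(b^-1) = [[3, 1], [-7, -2]]
... * rho(a) = [[1, -3], [-3, 10]]  ->  [[0, 1], [-1, 1]]
... * rho(b^-1) = [[3, 1], [-7, -2]]  ->  [[-7, -2], [-10, -3]]
... * rho(a^-1) = [[10, 3], [3, 1]]  ->  [[-76, -23], [-109, -33]]
... * rho(b^-1) = [[3, 1], [-7, -2]]  ->  [[-67, -30], [-96, -43]]
... * rho(a^-1) = [[10, 3], [3, 1]]  ->  [[-760, -231], [-1089, -331]]
... * rho(b^-1) = [[3, 1], [-7, -2]]  ->  [[-663, -298], [-950, -427]]
... * rho(a^-1) = [[10, 3], [3, 1]]  ->  [[-7524, -2287], [-10781, -3277]]
... * rho(b^-1) = [[3, 1], [-7, -2]]  ->  [[-6563, -2950], [-9404, -4227]]
... * rho(a^-1) = [[10, 3], [3, 1]]  ->  [[-74480, -22639], [-106721, -32439]]
... * rho(b^-1) = [[3, 1], [-7, -2]]  ->  [[-64967, -29202], [-93090, -41843]]
... * rho(a) = [[1, -3], [-3, 10]]  ->  [[22639, -97119], [32439, -139160]]
... * rho(b) = [[-2, -1], [7, 3]]  ->  [[-725111, -313996], [-1038998, -449919]]
... * rho(a) = [[1, -3], [-3, 10]]  ->  [[216877, -964627], [310759, -1382196]]
... * rho(a) = [[1, -3], [-3, 10]]  ->  [[3110758, -10296901], [4457347, -14754237]]
... * rho(b^-1) = [[3, 1], [-7, -2]]  ->  [[81410581, 23704560], [116651700, 33965821]]
tr = 81410581 + 33965821 = 115376402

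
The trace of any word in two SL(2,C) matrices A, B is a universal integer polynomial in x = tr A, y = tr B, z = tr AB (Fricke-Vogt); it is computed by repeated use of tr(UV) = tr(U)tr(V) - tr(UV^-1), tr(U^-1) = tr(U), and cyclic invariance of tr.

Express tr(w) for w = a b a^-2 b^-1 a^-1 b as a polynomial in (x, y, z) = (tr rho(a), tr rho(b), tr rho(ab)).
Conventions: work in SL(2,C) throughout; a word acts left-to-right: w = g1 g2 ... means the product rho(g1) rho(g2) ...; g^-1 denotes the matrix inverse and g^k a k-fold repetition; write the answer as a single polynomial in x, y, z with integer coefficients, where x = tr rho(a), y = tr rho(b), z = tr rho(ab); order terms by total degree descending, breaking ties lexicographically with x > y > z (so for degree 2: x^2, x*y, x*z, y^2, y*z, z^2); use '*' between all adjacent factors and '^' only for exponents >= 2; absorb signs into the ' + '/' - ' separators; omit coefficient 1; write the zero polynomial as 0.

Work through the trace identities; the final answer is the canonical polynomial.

x^2*y*z^2 - x^3*z - x*y^2*z - x*z^3 + x^2*y + 3*x*z - y

trace(b a b) = trace(b)*trace(a b) - trace(a)  (reduce the b square) = y*z - x
trace(a b a b) = trace(b a)*trace(b a) - trace(1)  (split on b) = z^2 - 2
next, trace(a b a) = trace(a)*trace(b a) - trace(b)  (reduce the a square) = x*z - y
trace(b a b a b) = trace(b)*trace(a b a b) - trace(a b a)  (reduce the b square) = y*z^2 - x*z - y
next, trace(b a b a b a) = trace(a b a b)*trace(a b) - trace(b a)  (split on a) = z^3 - 3*z
next, trace(a^-1 b a b a b) = trace(b a b a b)*trace(a) - trace(b a b a b a)  (eliminate a^-1) = x*y*z^2 - x^2*z - z^3 - x*y + 3*z
and trace(b^-1 a^-1 b a b a) = trace(a^-1 b a b a)*trace(b) - trace(a^-1 b a b a b)  (eliminate b^-1) = -x*y*z^2 + x^2*z + y^2*z + z^3 - 3*z
and trace(a^-1 b^-1 a^-1 b a b) = trace(b^-1 a^-1 b a b)*trace(a) - trace(b^-1 a^-1 b a b a)  (eliminate a^-1) = x*y*z^2 - x^2*z - y^2*z - z^3 + x*y + 3*z
trace(a b a^-2 b^-1 a^-1 b) = trace(a^-1 b^-1 a^-1 b a b)*trace(a) - trace(a^-1 b^-1 a^-1 b a b a)  (eliminate a^-1) = x^2*y*z^2 - x^3*z - x*y^2*z - x*z^3 + x^2*y + 3*x*z - y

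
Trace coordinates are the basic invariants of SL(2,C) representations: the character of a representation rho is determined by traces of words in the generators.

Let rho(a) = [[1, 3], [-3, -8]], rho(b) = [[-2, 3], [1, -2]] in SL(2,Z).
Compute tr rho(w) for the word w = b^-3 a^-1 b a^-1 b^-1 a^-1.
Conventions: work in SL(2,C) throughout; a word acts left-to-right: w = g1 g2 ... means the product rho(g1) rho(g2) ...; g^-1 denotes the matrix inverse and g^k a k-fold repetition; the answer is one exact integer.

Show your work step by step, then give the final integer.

rho(b^-1) = [[-2, -3], [-1, -2]]
... * rho(b^-1) = [[-2, -3], [-1, -2]]  ->  [[7, 12], [4, 7]]
... * rho(b^-1) = [[-2, -3], [-1, -2]]  ->  [[-26, -45], [-15, -26]]
... * rho(a^-1) = [[-8, -3], [3, 1]]  ->  [[73, 33], [42, 19]]
... * rho(b) = [[-2, 3], [1, -2]]  ->  [[-113, 153], [-65, 88]]
... * rho(a^-1) = [[-8, -3], [3, 1]]  ->  [[1363, 492], [784, 283]]
... * rho(b^-1) = [[-2, -3], [-1, -2]]  ->  [[-3218, -5073], [-1851, -2918]]
... * rho(a^-1) = [[-8, -3], [3, 1]]  ->  [[10525, 4581], [6054, 2635]]
tr = 10525 + 2635 = 13160

13160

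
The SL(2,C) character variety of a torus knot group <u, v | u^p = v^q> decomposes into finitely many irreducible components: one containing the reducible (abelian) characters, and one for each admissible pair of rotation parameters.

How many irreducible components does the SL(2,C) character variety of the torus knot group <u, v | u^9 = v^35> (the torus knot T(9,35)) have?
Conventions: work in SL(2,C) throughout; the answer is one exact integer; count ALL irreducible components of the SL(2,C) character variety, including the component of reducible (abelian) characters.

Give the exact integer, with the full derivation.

137

In the torus knot group T(9,35), u^9 = v^35 is central, so an irreducible representation sends it to +I or -I (Schur).
So on each irreducible component the traces are pinned: tr(u) = 2*cos(pi*alpha/9) with 1 <= alpha <= 8, tr(v) = 2*cos(pi*beta/35) with 1 <= beta <= 34.
The two central values (-1)^alpha I and (-1)^beta I must be the same matrix, so alpha and beta share a parity.
count pairs: odd alpha (4 choices) x odd beta (17), plus even alpha (4) x even beta (17): 4*17 + 4*17 = 136.
components with irreducible characters: 136; plus the single component of reducible (abelian) characters: total 137.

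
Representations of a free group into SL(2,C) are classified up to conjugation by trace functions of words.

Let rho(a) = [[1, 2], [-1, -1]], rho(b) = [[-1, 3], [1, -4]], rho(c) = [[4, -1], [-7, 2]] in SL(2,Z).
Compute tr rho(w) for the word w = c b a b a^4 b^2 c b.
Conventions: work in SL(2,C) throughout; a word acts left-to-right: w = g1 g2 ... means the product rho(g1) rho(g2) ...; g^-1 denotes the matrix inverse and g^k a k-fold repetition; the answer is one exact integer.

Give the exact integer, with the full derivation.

59996

rho(c) = [[4, -1], [-7, 2]]
... * rho(b) = [[-1, 3], [1, -4]]  ->  [[-5, 16], [9, -29]]
... * rho(a) = [[1, 2], [-1, -1]]  ->  [[-21, -26], [38, 47]]
... * rho(b) = [[-1, 3], [1, -4]]  ->  [[-5, 41], [9, -74]]
... * rho(a) = [[1, 2], [-1, -1]]  ->  [[-46, -51], [83, 92]]
... * rho(a) = [[1, 2], [-1, -1]]  ->  [[5, -41], [-9, 74]]
... * rho(a) = [[1, 2], [-1, -1]]  ->  [[46, 51], [-83, -92]]
... * rho(a) = [[1, 2], [-1, -1]]  ->  [[-5, 41], [9, -74]]
... * rho(b) = [[-1, 3], [1, -4]]  ->  [[46, -179], [-83, 323]]
... * rho(b) = [[-1, 3], [1, -4]]  ->  [[-225, 854], [406, -1541]]
... * rho(c) = [[4, -1], [-7, 2]]  ->  [[-6878, 1933], [12411, -3488]]
... * rho(b) = [[-1, 3], [1, -4]]  ->  [[8811, -28366], [-15899, 51185]]
tr = 8811 + 51185 = 59996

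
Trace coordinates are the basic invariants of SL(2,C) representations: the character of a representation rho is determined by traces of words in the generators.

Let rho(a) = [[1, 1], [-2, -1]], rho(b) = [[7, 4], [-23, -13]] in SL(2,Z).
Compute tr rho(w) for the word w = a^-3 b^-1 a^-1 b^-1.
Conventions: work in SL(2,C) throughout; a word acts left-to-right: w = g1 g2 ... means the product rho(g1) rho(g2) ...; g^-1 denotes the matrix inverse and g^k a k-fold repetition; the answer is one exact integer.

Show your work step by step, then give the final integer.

-119

rho(a^-1) = [[-1, -1], [2, 1]]
... * rho(a^-1) = [[-1, -1], [2, 1]]  ->  [[-1, 0], [0, -1]]
... * rho(a^-1) = [[-1, -1], [2, 1]]  ->  [[1, 1], [-2, -1]]
... * rho(b^-1) = [[-13, -4], [23, 7]]  ->  [[10, 3], [3, 1]]
... * rho(a^-1) = [[-1, -1], [2, 1]]  ->  [[-4, -7], [-1, -2]]
... * rho(b^-1) = [[-13, -4], [23, 7]]  ->  [[-109, -33], [-33, -10]]
tr = -109 + -10 = -119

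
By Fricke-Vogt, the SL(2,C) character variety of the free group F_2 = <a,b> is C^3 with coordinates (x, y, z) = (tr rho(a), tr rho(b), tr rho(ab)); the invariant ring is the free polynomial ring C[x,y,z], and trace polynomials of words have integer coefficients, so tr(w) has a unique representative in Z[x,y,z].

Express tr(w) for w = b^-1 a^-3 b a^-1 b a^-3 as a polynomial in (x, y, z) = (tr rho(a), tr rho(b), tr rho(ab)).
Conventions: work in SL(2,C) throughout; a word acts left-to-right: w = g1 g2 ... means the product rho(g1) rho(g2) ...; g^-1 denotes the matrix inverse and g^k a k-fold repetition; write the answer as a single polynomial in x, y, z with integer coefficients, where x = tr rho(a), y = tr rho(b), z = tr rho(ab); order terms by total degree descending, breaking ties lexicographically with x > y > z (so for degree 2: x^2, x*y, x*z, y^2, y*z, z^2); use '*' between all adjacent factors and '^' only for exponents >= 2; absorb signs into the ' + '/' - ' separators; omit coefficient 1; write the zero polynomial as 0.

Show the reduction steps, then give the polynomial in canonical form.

x^6*y^2*z - x^5*y^3 - 2*x^5*y*z^2 - x^4*y^2*z + x^4*z^3 + 2*x^3*y^3 + 4*x^3*y*z^2 - x^4*z - x^2*y^2*z - 2*x^2*z^3 + x^3*y - x*y^3 - 2*x*y*z^2 + 3*x^2*z + y^2*z + z^3 - 3*z

trace(b^2) = trace(b)*trace(b) - trace(1) = y^2 - 2
trace(b^2 a) = trace(b)*trace(a b) - trace(a) = y*z - x
trace(b^2 a^-1) = trace(b^2)*trace(a) - trace(b^2 a) = x*y^2 - y*z - x
trace(a^-1 b^2 a^-1) = trace(b^2 a^-1)*trace(a) - trace(b^2) = x^2*y^2 - x*y*z - x^2 - y^2 + 2
trace(b^2 a^-3) = trace(a^-1 b^2 a^-1)*trace(a) - trace(a^-1 b^2) = x^3*y^2 - x^2*y*z - x^3 - 2*x*y^2 + y*z + 3*x
trace(a^-1 b^2 a^-3) = trace(b^2 a^-3)*trace(a) - trace(b^2 a^-2) = x^4*y^2 - x^3*y*z - x^4 - 3*x^2*y^2 + 2*x*y*z + 4*x^2 + y^2 - 2
trace(b^3) = trace(b)*trace(b^2) - trace(b) = y^3 - 3*y
trace(b^3 a) = trace(b)*trace(b a b) - trace(b a) = y^2*z - x*y - z
trace(a^-1 b^3) = trace(b^3)*trace(a) - trace(b^3 a) = x*y^3 - y^2*z - 2*x*y + z
trace(b^2 a^-2 b) = trace(a^-1 b^3)*trace(a) - trace(a^-1 b^3 a) = x^2*y^3 - x*y^2*z - 2*x^2*y - y^3 + x*z + 3*y
trace(a b a b) = trace(a b)*trace(a b) - trace(1) = z^2 - 2
trace(a b a) = trace(a)*trace(b a) - trace(b) = x*z - y
trace(b a b^2 a) = trace(b)*trace(a b a b) - trace(a b a) = y*z^2 - x*z - y
trace(a^-1 b a b^2) = trace(b a b^2)*trace(a) - trace(b a b^2 a) = x*y^2*z - x^2*y - y*z^2 + y
trace(b^2 a^-2 b a) = trace(a^-1 b a b^2)*trace(a) - trace(a^-1 b a b^2 a) = x^2*y^2*z - x^3*y - x*y*z^2 - y^2*z + 2*x*y + z
trace(a^-1 b a^-1 b^2 a^-1) = trace(b^2 a^-2 b)*trace(a) - trace(b^2 a^-2 b a) = x^3*y^3 - 2*x^2*y^2*z - x^3*y - x*y^3 + x*y*z^2 + x^2*z + y^2*z + x*y - z
trace(a^-1 b a^-1 b^2) = trace(b^2 a^-1 b)*trace(a) - trace(b^2 a^-1 b a) = x^2*y^3 - 2*x*y^2*z - x^2*y + y*z^2 + x*z - y
trace(a^-1 b^2 a^-3 b) = trace(a^-1 b a^-1 b^2 a^-1)*trace(a) - trace(a^-1 b a^-1 b^2) = x^4*y^3 - 2*x^3*y^2*z - x^4*y - 2*x^2*y^3 + x^2*y*z^2 + x^3*z + 3*x*y^2*z + 2*x^2*y - y*z^2 - 2*x*z + y
trace(a^-1 b^2 a^-3 b^-1) = trace(a^-1 b^2 a^-3)*trace(b) - trace(a^-1 b^2 a^-3 b) = x^3*y^2*z - x^2*y^3 - x^2*y*z^2 - x^3*z - x*y^2*z + 2*x^2*y + y^3 + y*z^2 + 2*x*z - 3*y
trace(b a^-1) = trace(b)*trace(a) - trace(b a) = x*y - z
trace(a^-1 b a^-1) = trace(b a^-1)*trace(a) - trace(b) = x^2*y - x*z - y
trace(b a^-3) = trace(a^-1 b a^-1)*trace(a) - trace(a^-1 b) = x^3*y - x^2*z - 2*x*y + z
trace(a^-1 b^2 a^-3 b^-1 a^-1) = trace(a^-1 b^2 a^-3 b^-1)*trace(a) - trace(a^-1 b^2 a^-3 b^-1 a) = x^4*y^2*z - x^3*y^3 - x^3*y*z^2 - x^4*z - x^2*y^2*z + x^3*y + x*y^3 + x*y*z^2 + 3*x^2*z - x*y - z
trace(b a^-3 b^-1 a^-3 b) = trace(a^-1 b^2 a^-3 b^-1 a^-1)*trace(a) - trace(a^-1 b^2 a^-3 b^-1) = x^5*y^2*z - x^4*y^3 - x^4*y*z^2 - x^5*z - 2*x^3*y^2*z + x^4*y + 2*x^2*y^3 + 2*x^2*y*z^2 + 4*x^3*z + x*y^2*z - 3*x^2*y - y^3 - y*z^2 - 3*x*z + 3*y
trace(a^-1 b a b) = trace(b a b)*trace(a) - trace(b a b a) = x*y*z - x^2 - z^2 + 2
trace(a^-1 b a b a^-1) = trace(a^-1 b a b)*trace(a) - trace(a^-1 b a b a) = x^2*y*z - x^3 - x*z^2 - y*z + 3*x
trace(b a b a b a) = trace(b a b a)*trace(b a) - trace(a b) = z^3 - 3*z
trace(b a^-1 b a b a) = trace(b a b a b)*trace(a) - trace(b a b a b a) = x*y*z^2 - x^2*z - z^3 - x*y + 3*z
trace(a^-1 b a b a^-1 b) = trace(b a^-1 b a b)*trace(a) - trace(b a^-1 b a b a) = x^2*y^2*z - x^3*y - 2*x*y*z^2 + x^2*z + z^3 + 2*x*y - 3*z
trace(b^-1 a^-1 b a b a^-1) = trace(a^-1 b a b a^-1)*trace(b) - trace(a^-1 b a b a^-1 b) = x*y*z^2 - x^2*z - y^2*z - z^3 + x*y + 3*z
trace(a^-1 b a b a^-2 b^-1) = trace(b^-1 a^-1 b a b a^-1)*trace(a) - trace(b^-1 a^-1 b a b) = x^2*y*z^2 - x^3*z - x*y^2*z - x*z^3 + x^2*y + 3*x*z - y
trace(a^-1 b^-1 a^-2 b a b a^-1) = trace(a^-1 b a b a^-2 b^-1)*trace(a) - trace(a^-1 b a b a^-2 b^-1 a) = x^3*y*z^2 - x^4*z - x^2*y^2*z - x^2*z^3 + x^3*y + 3*x^2*z - 2*x*y + z
trace(a^-1 b^-1 a^-2 b a b) = trace(b a b a^-1 b^-1 a^-1)*trace(a) - trace(b a b a^-1 b^-1) = x^2*y*z^2 - x^3*z - x*y^2*z - x*z^3 + x^2*y + 3*x*z - y
trace(b a b a^-3 b^-1 a^-2) = trace(a^-1 b^-1 a^-2 b a b a^-1)*trace(a) - trace(a^-1 b^-1 a^-2 b a b) = x^4*y*z^2 - x^5*z - x^3*y^2*z - x^3*z^3 + x^4*y - x^2*y*z^2 + 4*x^3*z + x*y^2*z + x*z^3 - 3*x^2*y - 2*x*z + y
trace(b a b a^-3 b^-1 a^-1) = trace(a^-1 b^-1 a^-1 b a b a^-1)*trace(a) - trace(a^-1 b^-1 a^-1 b a b) = x^3*y*z^2 - x^4*z - x^2*y^2*z - x^2*z^3 + x^3*y - x*y*z^2 + 4*x^2*z + y^2*z + z^3 - 2*x*y - 3*z
trace(b a^-3 b^-1 a^-3 b a) = trace(b a b a^-3 b^-1 a^-2)*trace(a) - trace(b a b a^-3 b^-1 a^-1) = x^5*y*z^2 - x^6*z - x^4*y^2*z - x^4*z^3 + x^5*y - 2*x^3*y*z^2 + 5*x^4*z + 2*x^2*y^2*z + 2*x^2*z^3 - 4*x^3*y + x*y*z^2 - 6*x^2*z - y^2*z - z^3 + 3*x*y + 3*z
trace(b^-1 a^-3 b a^-1 b a^-3) = trace(b a^-3 b^-1 a^-3 b)*trace(a) - trace(b a^-3 b^-1 a^-3 b a) = x^6*y^2*z - x^5*y^3 - 2*x^5*y*z^2 - x^4*y^2*z + x^4*z^3 + 2*x^3*y^3 + 4*x^3*y*z^2 - x^4*z - x^2*y^2*z - 2*x^2*z^3 + x^3*y - x*y^3 - 2*x*y*z^2 + 3*x^2*z + y^2*z + z^3 - 3*z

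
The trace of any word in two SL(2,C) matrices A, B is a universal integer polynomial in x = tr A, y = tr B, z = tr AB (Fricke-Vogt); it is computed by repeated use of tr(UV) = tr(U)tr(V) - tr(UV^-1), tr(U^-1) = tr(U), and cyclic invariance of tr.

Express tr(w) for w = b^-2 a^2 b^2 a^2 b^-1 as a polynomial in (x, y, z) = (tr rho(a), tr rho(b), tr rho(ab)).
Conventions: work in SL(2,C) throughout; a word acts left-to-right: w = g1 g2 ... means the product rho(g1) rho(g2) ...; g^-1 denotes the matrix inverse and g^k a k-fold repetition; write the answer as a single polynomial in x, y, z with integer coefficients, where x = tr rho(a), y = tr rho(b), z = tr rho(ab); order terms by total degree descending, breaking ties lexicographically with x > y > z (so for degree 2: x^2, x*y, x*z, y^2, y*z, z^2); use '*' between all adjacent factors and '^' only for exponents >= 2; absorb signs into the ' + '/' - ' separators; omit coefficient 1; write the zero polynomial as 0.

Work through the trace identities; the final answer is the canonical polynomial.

x^3*y^4*z - x^4*y^3 - x^2*y^5 - x^2*y^3*z^2 - x^3*y^2*z + 2*x^4*y + 5*x^2*y^3 + x^2*y*z^2 - x^3*z - 7*x^2*y + 2*x*z + y

next, tr(a b a) = tr(a) tr(b a) - tr(b)  (reduce the a square) = x*z - y
tr(a^3 b) = tr(a) tr(a b a) - tr(a b)  (reduce the a square) = x^2*z - x*y - z
next, tr(a^2) = tr(a) tr(a) - tr(1)  (reduce the a square) = x^2 - 2
tr(a^3) = tr(a) tr(a^2) - tr(a)  (reduce the a square) = x^3 - 3*x
tr(a^2 b^2 a) = tr(b) tr(a^3 b) - tr(a^3)  (reduce the b square) = x^2*y*z - x^3 - x*y^2 - y*z + 3*x
tr(b^2 a) = tr(b) tr(a b) - tr(a)  (reduce the b square) = y*z - x
tr(b^2) = tr(b) tr(b) - tr(1)  (reduce the b square) = y^2 - 2
tr(a^2 b^2) = tr(a) tr(b^2 a) - tr(b^2)  (reduce the a square) = x*y*z - x^2 - y^2 + 2
and tr(a^2 b^2 a^2) = tr(a) tr(a^2 b^2 a) - tr(a^2 b^2)  (reduce the a square) = x^3*y*z - x^4 - x^2*y^2 - 2*x*y*z + 4*x^2 + y^2 - 2
and tr(b a b a) = tr(a b) tr(a b) - tr(1)  (split on a) = z^2 - 2
tr(a^2 b a b) = tr(a) tr(b a b a) - tr(b a b)  (reduce the a square) = x*z^2 - y*z - x
tr(b^2 a^2 b a) = tr(b) tr(a^2 b a b) - tr(a^2 b a)  (reduce the b square) = x*y*z^2 - x^2*z - y^2*z + z
tr(b^2 a^2 b) = tr(b) tr(b a^2 b) - tr(b a^2)  (reduce the b square) = x*y^2*z - x^2*y - y^3 - x*z + 3*y
and tr(a^2 b^2 a^2 b) = tr(a) tr(b^2 a^2 b a) - tr(b^2 a^2 b)  (reduce the a square) = x^2*y*z^2 - x^3*z - 2*x*y^2*z + x^2*y + y^3 + 2*x*z - 3*y
tr(a^2 b^2 a^2 b^-1) = tr(a^2 b^2 a^2) tr(b) - tr(a^2 b^2 a^2 b)  (eliminate b^-1) = x^3*y^2*z - x^4*y - x^2*y^3 - x^2*y*z^2 + x^3*z + 3*x^2*y - 2*x*z + y
next, tr(a^2 b^2 a^2 b^-2) = tr(a^2 b^2 a^2 b^-1) tr(b) - tr(a^2 b^2 a^2)  (eliminate b^-1) = x^3*y^3*z - x^4*y^2 - x^2*y^4 - x^2*y^2*z^2 + x^4 + 4*x^2*y^2 - 4*x^2 + 2
tr(b^-2 a^2 b^2 a^2 b^-1) = tr(a^2 b^2 a^2 b^-2) tr(b) - tr(a^2 b^2 a^2 b^-1)  (eliminate b^-1) = x^3*y^4*z - x^4*y^3 - x^2*y^5 - x^2*y^3*z^2 - x^3*y^2*z + 2*x^4*y + 5*x^2*y^3 + x^2*y*z^2 - x^3*z - 7*x^2*y + 2*x*z + y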